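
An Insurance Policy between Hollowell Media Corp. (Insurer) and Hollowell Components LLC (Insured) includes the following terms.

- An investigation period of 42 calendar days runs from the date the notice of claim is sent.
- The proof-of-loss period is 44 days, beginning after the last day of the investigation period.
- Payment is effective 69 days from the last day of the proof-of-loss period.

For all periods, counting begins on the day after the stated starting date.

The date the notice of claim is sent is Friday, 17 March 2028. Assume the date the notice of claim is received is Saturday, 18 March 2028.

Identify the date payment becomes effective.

19 August 2028

The last day of the investigation period: 17 March 2028 + 42 days = 28 April 2028.
The last day of the proof-of-loss period: 44 calendar days after 28 April 2028 is 11 June 2028.
Adding 69 calendar days to 11 June 2028 gives 19 August 2028, which is the date payment becomes effective.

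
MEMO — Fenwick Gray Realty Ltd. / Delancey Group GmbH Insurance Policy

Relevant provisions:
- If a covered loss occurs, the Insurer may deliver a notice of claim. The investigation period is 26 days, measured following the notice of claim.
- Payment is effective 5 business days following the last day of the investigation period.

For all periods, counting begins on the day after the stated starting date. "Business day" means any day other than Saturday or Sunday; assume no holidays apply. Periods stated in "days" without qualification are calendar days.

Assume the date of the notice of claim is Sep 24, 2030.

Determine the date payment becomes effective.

Oct 25, 2030

The last day of the investigation period: 26 calendar days after Sep 24, 2030 is Oct 20, 2030.
From Sunday, Oct 20, 2030, 5 business days (Oct 21, Oct 22, Oct 23, Oct 24, Oct 25, skipping weekends) brings us to Friday, Oct 25, 2030, which is the date payment becomes effective.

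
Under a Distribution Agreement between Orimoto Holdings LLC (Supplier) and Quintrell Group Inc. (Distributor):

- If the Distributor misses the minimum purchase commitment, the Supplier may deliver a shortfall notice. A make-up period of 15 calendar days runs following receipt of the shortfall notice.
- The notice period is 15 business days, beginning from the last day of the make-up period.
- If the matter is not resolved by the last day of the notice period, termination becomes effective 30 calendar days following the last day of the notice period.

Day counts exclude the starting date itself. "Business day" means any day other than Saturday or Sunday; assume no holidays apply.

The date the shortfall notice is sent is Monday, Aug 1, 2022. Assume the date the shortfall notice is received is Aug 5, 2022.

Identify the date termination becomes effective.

Oct 9, 2022

The last day of the make-up period: 15 calendar days after Aug 5, 2022 is Aug 20, 2022.
From Saturday, Aug 20, 2022, 15 business days (Aug 22, Aug 23, Aug 24, Aug 25, …, Sep 7, Sep 8, Sep 9, skipping weekends) brings us to Friday, Sep 9, 2022, which is the last day of the notice period.
Adding 30 calendar days to Sep 9, 2022 gives Oct 9, 2022, which is the date termination becomes effective.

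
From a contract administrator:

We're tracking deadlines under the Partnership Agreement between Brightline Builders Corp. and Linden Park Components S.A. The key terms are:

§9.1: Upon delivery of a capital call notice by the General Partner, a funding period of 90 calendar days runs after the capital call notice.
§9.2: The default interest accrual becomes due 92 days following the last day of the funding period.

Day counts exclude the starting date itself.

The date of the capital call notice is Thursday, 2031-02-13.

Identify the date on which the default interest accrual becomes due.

2031-08-14

The last day of the funding period: 2031-02-13 + 90 days = 2031-05-14.
The date on which the default interest accrual becomes due: 92 calendar days after 2031-05-14 is 2031-08-14.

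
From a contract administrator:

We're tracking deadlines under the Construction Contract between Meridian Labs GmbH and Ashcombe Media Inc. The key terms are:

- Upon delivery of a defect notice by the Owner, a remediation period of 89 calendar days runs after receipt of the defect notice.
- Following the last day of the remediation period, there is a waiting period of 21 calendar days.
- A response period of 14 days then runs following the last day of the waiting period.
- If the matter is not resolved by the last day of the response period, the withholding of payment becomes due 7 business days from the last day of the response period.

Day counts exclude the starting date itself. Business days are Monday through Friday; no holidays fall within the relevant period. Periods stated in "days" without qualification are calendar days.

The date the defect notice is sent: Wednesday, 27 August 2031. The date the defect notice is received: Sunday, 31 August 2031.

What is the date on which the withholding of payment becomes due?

The last day of the remediation period: 89 calendar days after 31 August 2031 is 28 November 2031.
Adding 21 calendar days to 28 November 2031 gives 19 December 2031, which is the last day of the waiting period.
Adding 14 calendar days to 19 December 2031 gives 2 January 2032, which is the last day of the response period.
From Friday, 2 January 2032, 7 business days (Jan 5, Jan 6, Jan 7, Jan 8, Jan 9, Jan 12, Jan 13, skipping weekends) brings us to Tuesday, 13 January 2032, which is the date on which the withholding of payment becomes due.

13 January 2032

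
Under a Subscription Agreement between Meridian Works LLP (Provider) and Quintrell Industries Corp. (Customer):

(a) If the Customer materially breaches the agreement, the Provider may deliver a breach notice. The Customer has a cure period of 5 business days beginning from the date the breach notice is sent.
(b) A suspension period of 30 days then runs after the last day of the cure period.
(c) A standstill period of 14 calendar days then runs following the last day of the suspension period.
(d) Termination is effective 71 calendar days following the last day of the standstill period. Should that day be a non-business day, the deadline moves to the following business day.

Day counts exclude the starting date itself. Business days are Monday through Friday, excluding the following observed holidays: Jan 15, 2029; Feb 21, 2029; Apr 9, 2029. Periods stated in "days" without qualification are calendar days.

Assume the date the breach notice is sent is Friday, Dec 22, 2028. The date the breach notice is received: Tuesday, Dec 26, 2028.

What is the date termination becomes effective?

Apr 23, 2029

The last day of the cure period: counting 5 business days from Friday, Dec 22, 2028 (Dec 25, Dec 26, Dec 27, Dec 28, Dec 29, skipping weekends) reaches Friday, Dec 29, 2028.
The last day of the suspension period: 30 calendar days after Dec 29, 2028 is Jan 28, 2029.
The last day of the standstill period: 14 calendar days after Jan 28, 2029 is Feb 11, 2029.
The date termination becomes effective: 71 calendar days after Feb 11, 2029 is Apr 23, 2029. Apr 23, 2029 is a Monday and is not a listed holiday, so no roll-forward applies.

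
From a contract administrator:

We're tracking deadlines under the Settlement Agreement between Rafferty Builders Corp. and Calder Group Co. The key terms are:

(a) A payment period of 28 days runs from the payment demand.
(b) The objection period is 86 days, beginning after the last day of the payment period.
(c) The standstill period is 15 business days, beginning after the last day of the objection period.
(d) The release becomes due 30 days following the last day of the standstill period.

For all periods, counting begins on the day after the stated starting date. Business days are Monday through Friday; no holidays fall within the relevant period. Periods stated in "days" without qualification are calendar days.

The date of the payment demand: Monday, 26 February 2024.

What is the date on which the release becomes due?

9 August 2024

The last day of the payment period: 28 calendar days after 26 February 2024 is 25 March 2024.
The last day of the objection period: 86 calendar days after 25 March 2024 is 19 June 2024.
The last day of the standstill period: 15 business days after Wednesday, 19 June 2024, skipping weekends — Jun 20, Jun 21, Jun 24, Jun 25, …, Jul 8, Jul 9, Jul 10 — lands on Wednesday, 10 July 2024.
Adding 30 calendar days to 10 July 2024 gives 9 August 2024, which is the date on which the release becomes due.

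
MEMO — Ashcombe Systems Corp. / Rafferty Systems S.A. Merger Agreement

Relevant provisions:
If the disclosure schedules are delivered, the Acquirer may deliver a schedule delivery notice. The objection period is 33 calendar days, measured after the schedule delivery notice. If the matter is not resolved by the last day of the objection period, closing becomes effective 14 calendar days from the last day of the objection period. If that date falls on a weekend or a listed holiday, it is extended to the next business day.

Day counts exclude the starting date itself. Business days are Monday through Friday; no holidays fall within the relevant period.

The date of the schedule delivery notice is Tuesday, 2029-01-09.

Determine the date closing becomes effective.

2029-02-26

The last day of the objection period: 2029-01-09 + 33 days = 2029-02-11.
The date closing becomes effective: 2029-02-11 + 14 days = 2029-02-25. That falls on a Sunday, so it rolls to the next business day, Monday, 2029-02-26.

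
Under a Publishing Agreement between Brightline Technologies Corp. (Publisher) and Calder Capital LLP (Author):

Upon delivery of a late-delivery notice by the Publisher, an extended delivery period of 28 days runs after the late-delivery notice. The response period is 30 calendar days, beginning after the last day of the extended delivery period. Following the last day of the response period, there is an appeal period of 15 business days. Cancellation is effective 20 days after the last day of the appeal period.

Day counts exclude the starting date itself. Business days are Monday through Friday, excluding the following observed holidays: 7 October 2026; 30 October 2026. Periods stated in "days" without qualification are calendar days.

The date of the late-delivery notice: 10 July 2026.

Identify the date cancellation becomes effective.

Adding 28 calendar days to 10 July 2026 gives 7 August 2026, which is the last day of the extended delivery period.
Adding 30 calendar days to 7 August 2026 gives 6 September 2026, which is the last day of the response period.
The last day of the appeal period: counting 15 business days from Sunday, 6 September 2026 (Sep 7, Sep 8, Sep 9, Sep 10, …, Sep 23, Sep 24, Sep 25, skipping weekends) reaches Friday, 25 September 2026.
Adding 20 calendar days to 25 September 2026 gives 15 October 2026, which is the date cancellation becomes effective.

15 October 2026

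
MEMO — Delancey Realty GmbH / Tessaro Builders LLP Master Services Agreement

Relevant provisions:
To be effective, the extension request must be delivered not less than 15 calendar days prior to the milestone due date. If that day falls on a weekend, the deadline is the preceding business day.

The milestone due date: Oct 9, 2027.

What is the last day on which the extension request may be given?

Sep 24, 2027

Counting back 15 calendar days from Oct 9, 2027 gives Sep 24, 2027. That is a Friday, so no adjustment is needed.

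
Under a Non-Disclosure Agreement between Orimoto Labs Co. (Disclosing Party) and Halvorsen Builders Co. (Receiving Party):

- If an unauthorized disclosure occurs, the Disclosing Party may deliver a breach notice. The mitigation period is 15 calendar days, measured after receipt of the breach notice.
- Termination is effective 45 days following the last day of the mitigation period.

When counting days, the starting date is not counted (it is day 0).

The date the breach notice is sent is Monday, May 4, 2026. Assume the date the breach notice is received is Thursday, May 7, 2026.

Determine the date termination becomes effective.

July 6, 2026

Adding 15 calendar days to May 7, 2026 gives May 22, 2026, which is the last day of the mitigation period.
Adding 45 calendar days to May 22, 2026 gives July 6, 2026, which is the date termination becomes effective.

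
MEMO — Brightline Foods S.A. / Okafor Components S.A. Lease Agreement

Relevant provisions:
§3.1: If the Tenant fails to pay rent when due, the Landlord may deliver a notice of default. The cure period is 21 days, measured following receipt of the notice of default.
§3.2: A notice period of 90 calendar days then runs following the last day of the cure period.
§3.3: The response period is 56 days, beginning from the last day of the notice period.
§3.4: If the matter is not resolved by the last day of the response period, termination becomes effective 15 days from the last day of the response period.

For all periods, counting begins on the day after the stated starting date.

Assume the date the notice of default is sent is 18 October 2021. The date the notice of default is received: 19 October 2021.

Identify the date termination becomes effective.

19 April 2022

Adding 21 calendar days to 19 October 2021 gives 9 November 2021, which is the last day of the cure period.
The last day of the notice period: 9 November 2021 + 90 days = 7 February 2022.
Adding 56 calendar days to 7 February 2022 gives 4 April 2022, which is the last day of the response period.
The date termination becomes effective: 4 April 2022 + 15 days = 19 April 2022.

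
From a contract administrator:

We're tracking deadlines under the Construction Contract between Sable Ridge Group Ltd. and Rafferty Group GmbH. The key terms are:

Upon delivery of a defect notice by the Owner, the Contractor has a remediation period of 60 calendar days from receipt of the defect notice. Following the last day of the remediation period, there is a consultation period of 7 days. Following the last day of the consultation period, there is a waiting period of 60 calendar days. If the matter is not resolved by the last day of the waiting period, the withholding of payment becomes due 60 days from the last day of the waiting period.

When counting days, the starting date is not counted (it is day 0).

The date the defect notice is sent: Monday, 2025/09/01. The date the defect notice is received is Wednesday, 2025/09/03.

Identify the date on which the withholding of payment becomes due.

The last day of the remediation period: 60 calendar days after 2025/09/03 is 2025/11/02.
The last day of the consultation period: 7 calendar days after 2025/11/02 is 2025/11/09.
The last day of the waiting period: 60 calendar days after 2025/11/09 is 2026/01/08.
The date on which the withholding of payment becomes due: 60 calendar days after 2026/01/08 is 2026/03/09.

2026/03/09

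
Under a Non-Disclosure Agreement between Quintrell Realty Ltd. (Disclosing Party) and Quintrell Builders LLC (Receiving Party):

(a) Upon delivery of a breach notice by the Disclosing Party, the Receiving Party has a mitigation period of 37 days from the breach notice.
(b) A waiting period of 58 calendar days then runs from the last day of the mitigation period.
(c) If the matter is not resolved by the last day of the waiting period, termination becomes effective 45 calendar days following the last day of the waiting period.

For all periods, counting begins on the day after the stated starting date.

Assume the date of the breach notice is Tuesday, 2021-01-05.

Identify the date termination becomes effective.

The last day of the mitigation period: 2021-01-05 + 37 days = 2021-02-11.
The last day of the waiting period: 2021-02-11 + 58 days = 2021-04-10.
The date termination becomes effective: 2021-04-10 + 45 days = 2021-05-25.

2021-05-25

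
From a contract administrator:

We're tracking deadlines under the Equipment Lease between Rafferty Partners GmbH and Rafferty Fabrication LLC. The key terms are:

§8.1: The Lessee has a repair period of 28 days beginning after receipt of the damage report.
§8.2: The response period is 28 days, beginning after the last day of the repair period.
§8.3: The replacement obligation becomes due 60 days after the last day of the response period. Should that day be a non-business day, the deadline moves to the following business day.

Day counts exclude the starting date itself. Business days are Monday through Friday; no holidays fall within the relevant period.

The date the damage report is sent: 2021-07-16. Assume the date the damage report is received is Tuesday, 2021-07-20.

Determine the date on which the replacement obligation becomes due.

2021-11-15

The last day of the repair period: 28 calendar days after 2021-07-20 is 2021-08-17.
The last day of the response period: 2021-08-17 + 28 days = 2021-09-14.
Adding 60 calendar days to 2021-09-14 gives 2021-11-13, which is the date on which the replacement obligation becomes due. That falls on a Saturday, so it rolls to the next business day, Monday, 2021-11-15.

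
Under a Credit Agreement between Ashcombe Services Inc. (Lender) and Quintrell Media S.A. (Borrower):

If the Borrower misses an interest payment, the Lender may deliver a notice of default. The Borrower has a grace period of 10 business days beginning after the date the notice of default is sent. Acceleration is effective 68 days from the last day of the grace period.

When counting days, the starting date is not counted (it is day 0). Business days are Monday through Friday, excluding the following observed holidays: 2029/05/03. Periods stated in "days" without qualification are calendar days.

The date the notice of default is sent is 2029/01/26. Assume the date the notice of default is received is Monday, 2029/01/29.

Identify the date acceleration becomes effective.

The last day of the grace period: 10 business days after Friday, 2029/01/26, skipping weekends — Jan 29, Jan 30, Jan 31, Feb 1, Feb 2, Feb 5, Feb 6, Feb 7, Feb 8, Feb 9 — lands on Friday, 2029/02/09.
The date acceleration becomes effective: 68 calendar days after 2029/02/09 is 2029/04/18.

2029/04/18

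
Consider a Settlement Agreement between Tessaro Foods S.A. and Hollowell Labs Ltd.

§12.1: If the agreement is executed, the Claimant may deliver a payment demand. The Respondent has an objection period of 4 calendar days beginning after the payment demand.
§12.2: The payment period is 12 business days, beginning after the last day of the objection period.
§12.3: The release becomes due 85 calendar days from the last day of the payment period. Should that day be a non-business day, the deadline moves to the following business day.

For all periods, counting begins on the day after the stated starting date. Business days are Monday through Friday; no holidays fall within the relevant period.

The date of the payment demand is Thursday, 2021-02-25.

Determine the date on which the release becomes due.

Adding 4 calendar days to 2021-02-25 gives 2021-03-01, which is the last day of the objection period.
From Monday, 2021-03-01, 12 business days (Mar 2, Mar 3, Mar 4, Mar 5, …, Mar 15, Mar 16, Mar 17, skipping weekends) brings us to Wednesday, 2021-03-17, which is the last day of the payment period.
Adding 85 calendar days to 2021-03-17 gives 2021-06-10, which is the date on which the release becomes due. 2021-06-10 is a Thursday, so no roll-forward applies.

2021-06-10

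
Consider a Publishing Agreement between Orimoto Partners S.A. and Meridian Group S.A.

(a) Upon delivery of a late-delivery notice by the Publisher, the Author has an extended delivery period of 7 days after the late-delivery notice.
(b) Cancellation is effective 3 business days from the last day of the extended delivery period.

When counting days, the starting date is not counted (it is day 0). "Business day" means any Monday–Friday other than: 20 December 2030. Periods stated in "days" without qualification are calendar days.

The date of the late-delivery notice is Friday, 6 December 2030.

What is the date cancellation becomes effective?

Adding 7 calendar days to 6 December 2030 gives 13 December 2030, which is the last day of the extended delivery period.
The date cancellation becomes effective: counting 3 business days from Friday, 13 December 2030 (Dec 16, Dec 17, Dec 18, skipping weekends) reaches Wednesday, 18 December 2030.

18 December 2030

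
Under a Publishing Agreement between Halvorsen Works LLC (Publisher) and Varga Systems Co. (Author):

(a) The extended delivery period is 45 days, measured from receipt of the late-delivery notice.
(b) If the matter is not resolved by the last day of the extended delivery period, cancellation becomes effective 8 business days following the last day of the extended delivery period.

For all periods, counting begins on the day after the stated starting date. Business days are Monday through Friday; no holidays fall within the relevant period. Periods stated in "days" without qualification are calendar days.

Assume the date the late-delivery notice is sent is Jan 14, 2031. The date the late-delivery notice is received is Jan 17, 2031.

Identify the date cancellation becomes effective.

The last day of the extended delivery period: Jan 17, 2031 + 45 days = Mar 3, 2031.
The date cancellation becomes effective: counting 8 business days from Monday, Mar 3, 2031 (Mar 4, Mar 5, Mar 6, Mar 7, Mar 10, Mar 11, Mar 12, Mar 13, skipping weekends) reaches Thursday, Mar 13, 2031.

Mar 13, 2031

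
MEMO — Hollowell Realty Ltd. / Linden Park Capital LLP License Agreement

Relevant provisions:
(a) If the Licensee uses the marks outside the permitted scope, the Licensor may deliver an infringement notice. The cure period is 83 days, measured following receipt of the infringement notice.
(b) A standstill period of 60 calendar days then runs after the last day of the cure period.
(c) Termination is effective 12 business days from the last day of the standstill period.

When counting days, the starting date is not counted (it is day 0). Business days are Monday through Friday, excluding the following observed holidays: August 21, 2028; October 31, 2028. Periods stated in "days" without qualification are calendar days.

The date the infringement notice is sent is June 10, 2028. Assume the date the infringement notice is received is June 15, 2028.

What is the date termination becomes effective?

November 21, 2028

The last day of the cure period: 83 calendar days after June 15, 2028 is September 6, 2028.
Adding 60 calendar days to September 6, 2028 gives November 5, 2028, which is the last day of the standstill period.
The date termination becomes effective: 12 business days after Sunday, November 5, 2028, skipping weekends — Nov 6, Nov 7, Nov 8, Nov 9, …, Nov 17, Nov 20, Nov 21 — lands on Tuesday, November 21, 2028.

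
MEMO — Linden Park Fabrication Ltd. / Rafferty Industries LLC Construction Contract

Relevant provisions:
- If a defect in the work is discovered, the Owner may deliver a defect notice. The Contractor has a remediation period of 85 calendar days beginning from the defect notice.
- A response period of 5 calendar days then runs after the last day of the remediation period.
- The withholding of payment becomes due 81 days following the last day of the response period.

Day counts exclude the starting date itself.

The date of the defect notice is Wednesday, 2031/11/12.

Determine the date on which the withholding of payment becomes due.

2032/05/01

The last day of the remediation period: 85 calendar days after 2031/11/12 is 2032/02/05.
Adding 5 calendar days to 2032/02/05 gives 2032/02/10, which is the last day of the response period.
The date on which the withholding of payment becomes due: 81 calendar days after 2032/02/10 is 2032/05/01.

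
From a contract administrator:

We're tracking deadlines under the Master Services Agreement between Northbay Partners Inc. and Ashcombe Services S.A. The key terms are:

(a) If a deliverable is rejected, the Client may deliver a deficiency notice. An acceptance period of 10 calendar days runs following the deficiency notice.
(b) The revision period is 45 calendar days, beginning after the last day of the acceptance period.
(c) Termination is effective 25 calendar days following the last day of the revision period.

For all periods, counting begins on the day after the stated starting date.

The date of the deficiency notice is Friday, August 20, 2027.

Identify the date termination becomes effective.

November 8, 2027

The last day of the acceptance period: August 20, 2027 + 10 days = August 30, 2027.
The last day of the revision period: 45 calendar days after August 30, 2027 is October 14, 2027.
The date termination becomes effective: October 14, 2027 + 25 days = November 8, 2027.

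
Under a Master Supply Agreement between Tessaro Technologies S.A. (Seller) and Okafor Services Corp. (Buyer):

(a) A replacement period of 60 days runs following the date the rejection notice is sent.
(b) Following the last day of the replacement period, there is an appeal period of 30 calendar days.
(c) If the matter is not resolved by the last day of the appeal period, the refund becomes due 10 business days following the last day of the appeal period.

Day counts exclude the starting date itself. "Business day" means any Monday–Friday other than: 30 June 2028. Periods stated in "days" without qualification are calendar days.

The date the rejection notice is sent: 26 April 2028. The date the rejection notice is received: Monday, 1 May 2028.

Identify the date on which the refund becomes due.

The last day of the replacement period: 26 April 2028 + 60 days = 25 June 2028.
Adding 30 calendar days to 25 June 2028 gives 25 July 2028, which is the last day of the appeal period.
The date on which the refund becomes due: 10 business days after Tuesday, 25 July 2028, skipping weekends — Jul 26, Jul 27, Jul 28, Jul 31, Aug 1, Aug 2, Aug 3, Aug 4, Aug 7, Aug 8 — lands on Tuesday, 8 August 2028.

8 August 2028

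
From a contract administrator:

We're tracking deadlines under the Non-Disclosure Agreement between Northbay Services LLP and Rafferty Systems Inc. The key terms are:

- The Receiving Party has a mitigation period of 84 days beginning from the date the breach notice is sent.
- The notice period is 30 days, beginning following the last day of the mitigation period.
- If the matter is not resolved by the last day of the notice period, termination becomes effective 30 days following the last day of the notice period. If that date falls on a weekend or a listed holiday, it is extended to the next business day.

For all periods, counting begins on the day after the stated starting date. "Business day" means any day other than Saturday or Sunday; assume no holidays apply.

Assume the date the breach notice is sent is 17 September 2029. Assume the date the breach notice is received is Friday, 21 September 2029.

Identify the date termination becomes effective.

8 February 2030

Adding 84 calendar days to 17 September 2029 gives 10 December 2029, which is the last day of the mitigation period.
The last day of the notice period: 30 calendar days after 10 December 2029 is 9 January 2030.
The date termination becomes effective: 30 calendar days after 9 January 2030 is 8 February 2030. 8 February 2030 is a Friday, so no roll-forward applies.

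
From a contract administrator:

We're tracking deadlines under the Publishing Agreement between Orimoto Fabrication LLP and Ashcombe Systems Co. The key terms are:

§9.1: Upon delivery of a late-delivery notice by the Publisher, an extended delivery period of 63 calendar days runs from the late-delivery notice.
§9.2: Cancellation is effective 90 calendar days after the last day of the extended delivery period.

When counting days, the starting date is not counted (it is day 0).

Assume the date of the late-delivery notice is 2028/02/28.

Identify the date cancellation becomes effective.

Adding 63 calendar days to 2028/02/28 gives 2028/05/01, which is the last day of the extended delivery period.
The date cancellation becomes effective: 90 calendar days after 2028/05/01 is 2028/07/30.

2028/07/30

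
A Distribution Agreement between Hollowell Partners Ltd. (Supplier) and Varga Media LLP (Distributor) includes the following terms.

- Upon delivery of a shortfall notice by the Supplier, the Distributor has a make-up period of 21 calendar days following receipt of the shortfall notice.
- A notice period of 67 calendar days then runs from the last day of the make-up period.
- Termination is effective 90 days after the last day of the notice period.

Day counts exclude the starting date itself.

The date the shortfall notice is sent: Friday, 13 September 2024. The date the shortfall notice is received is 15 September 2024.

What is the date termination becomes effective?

The last day of the make-up period: 21 calendar days after 15 September 2024 is 6 October 2024.
Adding 67 calendar days to 6 October 2024 gives 12 December 2024, which is the last day of the notice period.
Adding 90 calendar days to 12 December 2024 gives 12 March 2025, which is the date termination becomes effective.

12 March 2025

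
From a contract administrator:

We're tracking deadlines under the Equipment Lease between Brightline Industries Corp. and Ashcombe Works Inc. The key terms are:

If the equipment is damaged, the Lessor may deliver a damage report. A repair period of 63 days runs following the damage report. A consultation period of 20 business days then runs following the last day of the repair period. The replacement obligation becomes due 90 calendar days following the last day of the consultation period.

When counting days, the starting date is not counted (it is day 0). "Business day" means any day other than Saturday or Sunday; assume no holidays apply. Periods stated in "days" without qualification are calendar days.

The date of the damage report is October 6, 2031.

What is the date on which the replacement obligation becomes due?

April 4, 2032

The last day of the repair period: October 6, 2031 + 63 days = December 8, 2031.
The last day of the consultation period: counting 20 business days from Monday, December 8, 2031 (Dec 9, Dec 10, Dec 11, Dec 12, …, Jan 1, Jan 2, Jan 5, skipping weekends) reaches Monday, January 5, 2032.
Adding 90 calendar days to January 5, 2032 gives April 4, 2032, which is the date on which the replacement obligation becomes due.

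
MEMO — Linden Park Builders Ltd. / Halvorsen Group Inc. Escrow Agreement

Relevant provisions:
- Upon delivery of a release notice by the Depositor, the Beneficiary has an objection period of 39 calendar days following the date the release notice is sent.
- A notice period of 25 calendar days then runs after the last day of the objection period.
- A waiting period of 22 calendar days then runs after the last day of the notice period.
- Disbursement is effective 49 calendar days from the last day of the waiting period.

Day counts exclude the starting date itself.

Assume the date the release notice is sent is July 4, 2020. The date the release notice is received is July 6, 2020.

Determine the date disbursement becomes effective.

November 16, 2020

The last day of the objection period: 39 calendar days after July 4, 2020 is August 12, 2020.
The last day of the notice period: August 12, 2020 + 25 days = September 6, 2020.
The last day of the waiting period: September 6, 2020 + 22 days = September 28, 2020.
Adding 49 calendar days to September 28, 2020 gives November 16, 2020, which is the date disbursement becomes effective.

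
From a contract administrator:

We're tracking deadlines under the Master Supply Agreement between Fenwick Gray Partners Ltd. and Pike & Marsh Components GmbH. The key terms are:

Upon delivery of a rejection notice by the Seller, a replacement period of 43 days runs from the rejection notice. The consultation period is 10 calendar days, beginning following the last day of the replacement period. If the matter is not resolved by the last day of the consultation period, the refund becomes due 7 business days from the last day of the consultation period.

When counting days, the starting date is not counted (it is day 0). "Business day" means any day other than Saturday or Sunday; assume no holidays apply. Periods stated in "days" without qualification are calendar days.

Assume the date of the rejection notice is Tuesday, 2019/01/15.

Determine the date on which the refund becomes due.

The last day of the replacement period: 2019/01/15 + 43 days = 2019/02/27.
The last day of the consultation period: 2019/02/27 + 10 days = 2019/03/09.
From Saturday, 2019/03/09, 7 business days (Mar 11, Mar 12, Mar 13, Mar 14, Mar 15, Mar 18, Mar 19, skipping weekends) brings us to Tuesday, 2019/03/19, which is the date on which the refund becomes due.

2019/03/19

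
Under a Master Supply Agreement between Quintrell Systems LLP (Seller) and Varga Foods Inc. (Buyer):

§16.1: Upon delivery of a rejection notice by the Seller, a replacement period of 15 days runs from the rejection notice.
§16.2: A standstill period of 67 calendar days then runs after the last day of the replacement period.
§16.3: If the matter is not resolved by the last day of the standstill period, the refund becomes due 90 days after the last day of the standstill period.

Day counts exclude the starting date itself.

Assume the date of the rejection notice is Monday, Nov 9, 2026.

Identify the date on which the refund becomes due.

Apr 30, 2027

Adding 15 calendar days to Nov 9, 2026 gives Nov 24, 2026, which is the last day of the replacement period.
Adding 67 calendar days to Nov 24, 2026 gives Jan 30, 2027, which is the last day of the standstill period.
The date on which the refund becomes due: Jan 30, 2027 + 90 days = Apr 30, 2027.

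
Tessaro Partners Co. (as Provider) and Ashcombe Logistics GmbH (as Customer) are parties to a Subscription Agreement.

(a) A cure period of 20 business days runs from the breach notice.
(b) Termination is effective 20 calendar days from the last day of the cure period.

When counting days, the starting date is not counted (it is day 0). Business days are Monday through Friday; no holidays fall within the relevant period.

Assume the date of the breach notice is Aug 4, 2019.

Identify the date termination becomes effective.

The last day of the cure period: counting 20 business days from Sunday, Aug 4, 2019 (Aug 5, Aug 6, Aug 7, Aug 8, …, Aug 28, Aug 29, Aug 30, skipping weekends) reaches Friday, Aug 30, 2019.
Adding 20 calendar days to Aug 30, 2019 gives Sep 19, 2019, which is the date termination becomes effective.

Sep 19, 2019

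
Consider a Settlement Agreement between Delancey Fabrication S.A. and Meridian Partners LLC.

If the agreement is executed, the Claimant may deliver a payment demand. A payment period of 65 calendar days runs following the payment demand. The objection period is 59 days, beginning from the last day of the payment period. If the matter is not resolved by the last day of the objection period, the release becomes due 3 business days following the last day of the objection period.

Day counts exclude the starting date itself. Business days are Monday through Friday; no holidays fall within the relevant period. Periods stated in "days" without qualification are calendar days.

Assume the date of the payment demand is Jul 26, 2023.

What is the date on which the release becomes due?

Nov 30, 2023

The last day of the payment period: 65 calendar days after Jul 26, 2023 is Sep 29, 2023.
Adding 59 calendar days to Sep 29, 2023 gives Nov 27, 2023, which is the last day of the objection period.
The date on which the release becomes due: counting 3 business days from Monday, Nov 27, 2023 (Nov 28, Nov 29, Nov 30, skipping weekends) reaches Thursday, Nov 30, 2023.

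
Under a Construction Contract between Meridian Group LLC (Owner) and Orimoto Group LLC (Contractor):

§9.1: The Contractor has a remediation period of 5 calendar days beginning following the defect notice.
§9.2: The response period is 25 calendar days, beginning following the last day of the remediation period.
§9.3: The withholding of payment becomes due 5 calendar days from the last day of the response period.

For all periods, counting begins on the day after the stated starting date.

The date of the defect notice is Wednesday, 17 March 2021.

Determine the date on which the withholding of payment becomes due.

The last day of the remediation period: 17 March 2021 + 5 days = 22 March 2021.
The last day of the response period: 25 calendar days after 22 March 2021 is 16 April 2021.
The date on which the withholding of payment becomes due: 5 calendar days after 16 April 2021 is 21 April 2021.

21 April 2021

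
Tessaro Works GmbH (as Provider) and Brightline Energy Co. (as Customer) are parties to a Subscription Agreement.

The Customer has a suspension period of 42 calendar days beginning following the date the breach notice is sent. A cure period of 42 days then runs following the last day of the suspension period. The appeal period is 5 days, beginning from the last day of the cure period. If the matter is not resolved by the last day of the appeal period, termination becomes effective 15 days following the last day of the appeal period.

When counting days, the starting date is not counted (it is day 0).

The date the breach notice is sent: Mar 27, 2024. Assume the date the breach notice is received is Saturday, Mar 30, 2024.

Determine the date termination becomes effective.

Jul 9, 2024

The last day of the suspension period: Mar 27, 2024 + 42 days = May 8, 2024.
The last day of the cure period: 42 calendar days after May 8, 2024 is Jun 19, 2024.
The last day of the appeal period: 5 calendar days after Jun 19, 2024 is Jun 24, 2024.
Adding 15 calendar days to Jun 24, 2024 gives Jul 9, 2024, which is the date termination becomes effective.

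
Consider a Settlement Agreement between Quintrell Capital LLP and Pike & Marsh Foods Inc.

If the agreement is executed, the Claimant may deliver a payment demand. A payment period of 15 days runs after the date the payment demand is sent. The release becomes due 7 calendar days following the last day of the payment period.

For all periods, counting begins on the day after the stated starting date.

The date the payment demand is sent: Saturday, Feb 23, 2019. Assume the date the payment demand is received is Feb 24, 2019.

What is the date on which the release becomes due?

Mar 17, 2019

The last day of the payment period: Feb 23, 2019 + 15 days = Mar 10, 2019.
Adding 7 calendar days to Mar 10, 2019 gives Mar 17, 2019, which is the date on which the release becomes due.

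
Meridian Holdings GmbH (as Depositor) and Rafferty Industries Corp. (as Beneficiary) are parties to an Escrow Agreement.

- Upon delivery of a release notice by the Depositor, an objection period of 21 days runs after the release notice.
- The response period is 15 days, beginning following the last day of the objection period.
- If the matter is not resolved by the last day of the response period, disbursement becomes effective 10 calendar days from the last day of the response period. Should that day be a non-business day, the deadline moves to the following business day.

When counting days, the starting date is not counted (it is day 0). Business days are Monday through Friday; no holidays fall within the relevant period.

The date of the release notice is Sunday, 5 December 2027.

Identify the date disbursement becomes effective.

20 January 2028

Adding 21 calendar days to 5 December 2027 gives 26 December 2027, which is the last day of the objection period.
The last day of the response period: 15 calendar days after 26 December 2027 is 10 January 2028.
Adding 10 calendar days to 10 January 2028 gives 20 January 2028, which is the date disbursement becomes effective. 20 January 2028 is a Thursday, so no roll-forward applies.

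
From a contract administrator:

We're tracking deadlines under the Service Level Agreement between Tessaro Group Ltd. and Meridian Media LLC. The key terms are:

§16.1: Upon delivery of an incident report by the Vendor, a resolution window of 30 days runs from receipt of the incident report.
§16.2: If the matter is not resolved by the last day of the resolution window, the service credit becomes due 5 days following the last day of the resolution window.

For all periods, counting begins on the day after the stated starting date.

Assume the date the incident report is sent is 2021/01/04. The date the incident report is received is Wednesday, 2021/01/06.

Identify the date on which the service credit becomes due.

2021/02/10

Adding 30 calendar days to 2021/01/06 gives 2021/02/05, which is the last day of the resolution window.
Adding 5 calendar days to 2021/02/05 gives 2021/02/10, which is the date on which the service credit becomes due.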